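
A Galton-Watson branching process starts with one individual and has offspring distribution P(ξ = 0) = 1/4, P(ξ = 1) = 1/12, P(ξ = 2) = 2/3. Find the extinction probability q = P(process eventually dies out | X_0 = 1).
q = 3/8

The pgf is f(s) = 1/4 + 1/12·s + 2/3·s². The extinction probability q is the smallest fixed point of f in [0, 1]. Setting s = f(s):
  2/3·s² + (1/12 − 1)·s + 1/4 = 0
  2/3·s² − (1/4 + 2/3)·s + 1/4 = 0
which factors as (s − 1)·(2/3·s − 1/4) = 0, giving roots s = 1 and s = (1/4)/(2/3) = 3/8.
Mean offspring μ = 1/12 + 2·2/3 = 17/12 > 1 (supercritical), so q < 1. The extinction probability is the smaller root: q = (1/4)/(2/3) = 3/8.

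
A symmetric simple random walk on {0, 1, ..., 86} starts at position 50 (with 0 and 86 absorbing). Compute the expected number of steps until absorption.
E[τ | X_0 = 50] = 1800

Let v_k = E[τ | X_0 = k]. Boundary: v_0 = v_86 = 0. Recurrence: v_k = 1 + (v_{k-1} + v_{k+1})/2 for 1 ≤ k ≤ 85. The particular solution to v_k − (v_{k-1} + v_{k+1})/2 = 1 is v_k = −k^2. Adding homogeneous solution A + B k and matching boundaries gives v_k = k (86 − k). Substituting k = 50: v_50 = 50 · 36 = 1800.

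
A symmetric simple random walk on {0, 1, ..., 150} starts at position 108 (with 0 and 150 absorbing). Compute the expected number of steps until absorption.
E[τ | X_0 = 108] = 4536

Let v_k = E[τ | X_0 = k]. Boundary: v_0 = v_150 = 0. Recurrence: v_k = 1 + (v_{k-1} + v_{k+1})/2 for 1 ≤ k ≤ 149. The particular solution to v_k − (v_{k-1} + v_{k+1})/2 = 1 is v_k = −k^2. Adding homogeneous solution A + B k and matching boundaries gives v_k = k (150 − k). Substituting k = 108: v_108 = 108 · 42 = 4536.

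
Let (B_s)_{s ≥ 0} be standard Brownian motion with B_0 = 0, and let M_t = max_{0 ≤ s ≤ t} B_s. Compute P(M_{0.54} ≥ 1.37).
P(M_{0.54} ≥ 1.37) = 2·P(B_{0.54} ≥ 1.37) = 2(1 − Φ(1.37/√0.54)) ≈ 0.0623

By the reflection principle for Brownian motion, P(M_t ≥ a) = 2 · P(B_t ≥ a) for a ≥ 0. Since B_t ~ N(0, t), P(B_t ≥ 1.37) = 1 − Φ(1.37/√t) = 1 − Φ(1.37/√0.54) = 1 − Φ(1.8643). So
  P(M_{0.54} ≥ 1.37) = 2(1 − Φ(1.8643)) ≈ 0.0623.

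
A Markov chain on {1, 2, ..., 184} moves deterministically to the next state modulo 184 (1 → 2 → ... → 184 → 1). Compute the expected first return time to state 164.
E[T_164 | X_0 = 164] = 184

The chain cycles deterministically, so starting at state 164 it returns in exactly 184 steps. Equivalently, the stationary distribution is uniform π_j = 1/184 for every state j, so by Kac's formula E[T_164] = 1/π_164 = 184.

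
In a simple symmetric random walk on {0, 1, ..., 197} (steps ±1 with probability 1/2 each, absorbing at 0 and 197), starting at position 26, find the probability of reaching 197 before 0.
P(hit 197 before 0) = 26/197

Let u_k = P(hit 197 before 0 | start at k). Then u_0 = 0, u_197 = 1, and u_k = u_{k-1}/2 + u_{k+1}/2 for 1 ≤ k ≤ 196. This harmonic recurrence is solved by u_k = k/197, giving u_26 = 26/197.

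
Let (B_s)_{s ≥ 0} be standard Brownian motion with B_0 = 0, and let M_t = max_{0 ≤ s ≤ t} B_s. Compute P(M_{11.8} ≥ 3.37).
P(M_{11.8} ≥ 3.37) = 2·P(B_{11.8} ≥ 3.37) = 2(1 − Φ(3.37/√11.8)) ≈ 0.3266

By the reflection principle for Brownian motion, P(M_t ≥ a) = 2 · P(B_t ≥ a) for a ≥ 0. Since B_t ~ N(0, t), P(B_t ≥ 3.37) = 1 − Φ(3.37/√t) = 1 − Φ(3.37/√11.8) = 1 − Φ(0.9810). So
  P(M_{11.8} ≥ 3.37) = 2(1 − Φ(0.9810)) ≈ 0.3266.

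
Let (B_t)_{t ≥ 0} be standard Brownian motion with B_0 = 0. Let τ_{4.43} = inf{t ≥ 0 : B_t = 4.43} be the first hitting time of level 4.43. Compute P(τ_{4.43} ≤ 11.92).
P(τ_{4.43} ≤ 11.92) = 2(1 − Φ(4.43/√11.92)) = 2(1 − Φ(1.2831)) ≈ 0.1995

By the reflection principle for standard BM, P(τ_b ≤ t) = 2 · P(B_t ≥ b). Since B_t ~ N(0, t), P(B_t ≥ 4.43) = 1 − Φ(4.43/√t) = 1 − Φ(4.43/√11.92) = 1 − Φ(1.2831) ≈ 0.09973. Doubling: P(τ_{4.43} ≤ 11.92) ≈ 2 · 0.09973 = 0.19946 ≈ 0.1995.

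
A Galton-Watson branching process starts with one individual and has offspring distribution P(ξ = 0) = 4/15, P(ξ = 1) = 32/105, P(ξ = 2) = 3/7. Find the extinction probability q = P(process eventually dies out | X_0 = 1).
q = 28/45

The pgf is f(s) = 4/15 + 32/105·s + 3/7·s². The extinction probability q is the smallest fixed point of f in [0, 1]. Setting s = f(s):
  3/7·s² + (32/105 − 1)·s + 4/15 = 0
  3/7·s² − (4/15 + 3/7)·s + 4/15 = 0
which factors as (s − 1)·(3/7·s − 4/15) = 0, giving roots s = 1 and s = (4/15)/(3/7) = 28/45.
Mean offspring μ = 32/105 + 2·3/7 = 122/105 > 1 (supercritical), so q < 1. The extinction probability is the smaller root: q = (4/15)/(3/7) = 28/45.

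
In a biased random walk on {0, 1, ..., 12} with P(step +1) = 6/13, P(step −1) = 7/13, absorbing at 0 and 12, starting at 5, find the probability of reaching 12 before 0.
P(hit 12 before 0) = (1 − (7/6)^5) / (1 − (7/6)^12) = 2528102016/11664504865

Let u_k denote P(reach 12 before 0 | start at k). Boundary: u_0 = 0, u_12 = 1. Recurrence: u_k = 6/13·u_{k+1} + 7/13·u_{k-1} for 1 ≤ k ≤ 11. Try u_k = A + B·r^k with r = q/p = (7/13)/(6/13) = 7/6. Substitution satisfies the recurrence; boundary conditions give:
  u_k = (1 − r^k) / (1 − r^N) = (1 − (7/6)^5) / (1 − (7/6)^12) = 2528102016/11664504865.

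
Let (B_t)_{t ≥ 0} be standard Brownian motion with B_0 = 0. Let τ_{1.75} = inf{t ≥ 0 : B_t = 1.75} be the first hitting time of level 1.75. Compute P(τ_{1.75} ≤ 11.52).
P(τ_{1.75} ≤ 11.52) = 2(1 − Φ(1.75/√11.52)) = 2(1 − Φ(0.5156)) ≈ 0.6061

By the reflection principle for standard BM, P(τ_b ≤ t) = 2 · P(B_t ≥ b). Since B_t ~ N(0, t), P(B_t ≥ 1.75) = 1 − Φ(1.75/√t) = 1 − Φ(1.75/√11.52) = 1 − Φ(0.5156) ≈ 0.30307. Doubling: P(τ_{1.75} ≤ 11.52) ≈ 2 · 0.30307 = 0.60614 ≈ 0.6061.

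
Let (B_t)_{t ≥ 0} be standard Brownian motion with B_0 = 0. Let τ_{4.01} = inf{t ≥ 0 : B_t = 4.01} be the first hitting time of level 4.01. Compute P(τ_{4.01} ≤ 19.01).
P(τ_{4.01} ≤ 19.01) = 2(1 − Φ(4.01/√19.01)) = 2(1 − Φ(0.9197)) ≈ 0.3577

By the reflection principle for standard BM, P(τ_b ≤ t) = 2 · P(B_t ≥ b). Since B_t ~ N(0, t), P(B_t ≥ 4.01) = 1 − Φ(4.01/√t) = 1 − Φ(4.01/√19.01) = 1 − Φ(0.9197) ≈ 0.17886. Doubling: P(τ_{4.01} ≤ 19.01) ≈ 2 · 0.17886 = 0.35772 ≈ 0.3577.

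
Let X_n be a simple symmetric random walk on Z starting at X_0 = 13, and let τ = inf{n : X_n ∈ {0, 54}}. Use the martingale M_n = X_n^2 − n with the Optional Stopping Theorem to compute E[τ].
E[τ] = 533

M_n = X_n^2 − n is a martingale (since E[X_{n+1}^2 | F_n] = X_n^2 + 1). By OST (τ has finite mean in a bounded region), E[M_τ] = E[M_0] = X_0^2 − 0 = 13^2 = 169. Also E[M_τ] = E[X_τ^2] − E[τ]. The walk exits at 0 or 54, with P(hit 54 first) = 13/54, so E[X_τ^2] = 54^2 · 13/54 + 0 = 702. Thus E[τ] = E[X_τ^2] − E[M_τ] = 702 − 169 = 533 = 13(54 − 13) = 533.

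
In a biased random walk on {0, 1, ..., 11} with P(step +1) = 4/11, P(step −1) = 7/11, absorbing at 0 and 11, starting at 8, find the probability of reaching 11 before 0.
P(hit 11 before 0) = (1 − (7/4)^8) / (1 − (7/4)^11) = 121584320/657710813

Let u_k denote P(reach 11 before 0 | start at k). Boundary: u_0 = 0, u_11 = 1. Recurrence: u_k = 4/11·u_{k+1} + 7/11·u_{k-1} for 1 ≤ k ≤ 10. Try u_k = A + B·r^k with r = q/p = (7/11)/(4/11) = 7/4. Substitution satisfies the recurrence; boundary conditions give:
  u_k = (1 − r^k) / (1 − r^N) = (1 − (7/4)^8) / (1 − (7/4)^11) = 121584320/657710813.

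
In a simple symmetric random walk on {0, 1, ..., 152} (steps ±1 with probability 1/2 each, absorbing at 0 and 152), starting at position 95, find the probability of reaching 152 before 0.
P(hit 152 before 0) = 95/152 = 5/8

Let u_k = P(hit 152 before 0 | start at k). Then u_0 = 0, u_152 = 1, and u_k = u_{k-1}/2 + u_{k+1}/2 for 1 ≤ k ≤ 151. This harmonic recurrence is solved by u_k = k/152, giving u_95 = 95/152 = 5/8.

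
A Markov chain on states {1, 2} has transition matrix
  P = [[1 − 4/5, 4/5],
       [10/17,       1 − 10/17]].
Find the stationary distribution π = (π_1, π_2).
π_1 = 25/59, π_2 = 34/59

Solve πP = π with π_1 + π_2 = 1. From πP = π: π_1 · (1 − 4/5) + π_2 · 10/17 = π_1 ⇒ π_2 · 10/17 = π_1 · 4/5 ⇒ π_2/π_1 = (4/5)/(10/17) = 34/25. Together with π_1 + π_2 = 1:
  π_1 = (10/17)/(4/5 + 10/17) = (10/17)/(118/85) = 25/59,
  π_2 = (4/5)/(4/5 + 10/17) = (4/5)/(118/85) = 34/59.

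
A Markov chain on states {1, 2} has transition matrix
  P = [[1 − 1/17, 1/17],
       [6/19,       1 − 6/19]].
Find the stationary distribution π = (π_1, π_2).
π_1 = 102/121, π_2 = 19/121

Solve πP = π with π_1 + π_2 = 1. From πP = π: π_1 · (1 − 1/17) + π_2 · 6/19 = π_1 ⇒ π_2 · 6/19 = π_1 · 1/17 ⇒ π_2/π_1 = (1/17)/(6/19) = 19/102. Together with π_1 + π_2 = 1:
  π_1 = (6/19)/(1/17 + 6/19) = (6/19)/(121/323) = 102/121,
  π_2 = (1/17)/(1/17 + 6/19) = (1/17)/(121/323) = 19/121.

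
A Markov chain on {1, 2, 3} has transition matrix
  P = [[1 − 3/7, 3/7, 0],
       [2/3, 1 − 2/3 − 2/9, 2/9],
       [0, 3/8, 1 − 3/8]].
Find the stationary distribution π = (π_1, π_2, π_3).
π = (42/85, 27/85, 16/85)

This is a birth-death chain on three states, which satisfies detailed balance: π_1 · P_{12} = π_2 · P_{21} and π_2 · P_{23} = π_3 · P_{32}.
From π_1 · 3/7 = π_2 · 2/3: π_2/π_1 = (3/7)/(2/3) = 9/14.
From π_2 · 2/9 = π_3 · 3/8: π_3/π_2 = (2/9)/(3/8) = 16/27.
Take π_1 proportional to 1; then unnormalized π = (1, 9/14, 8/21). Normalize by dividing by the sum 85/42:
  π = (42/85, 27/85, 16/85).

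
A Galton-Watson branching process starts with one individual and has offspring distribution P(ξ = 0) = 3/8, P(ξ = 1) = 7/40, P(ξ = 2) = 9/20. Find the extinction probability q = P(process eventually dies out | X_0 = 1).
q = 5/6

The pgf is f(s) = 3/8 + 7/40·s + 9/20·s². The extinction probability q is the smallest fixed point of f in [0, 1]. Setting s = f(s):
  9/20·s² + (7/40 − 1)·s + 3/8 = 0
  9/20·s² − (3/8 + 9/20)·s + 3/8 = 0
which factors as (s − 1)·(9/20·s − 3/8) = 0, giving roots s = 1 and s = (3/8)/(9/20) = 5/6.
Mean offspring μ = 7/40 + 2·9/20 = 43/40 > 1 (supercritical), so q < 1. The extinction probability is the smaller root: q = (3/8)/(9/20) = 5/6.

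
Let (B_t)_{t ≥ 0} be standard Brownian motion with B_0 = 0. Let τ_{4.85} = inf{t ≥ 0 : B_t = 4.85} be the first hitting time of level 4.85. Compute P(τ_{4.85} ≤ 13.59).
P(τ_{4.85} ≤ 13.59) = 2(1 − Φ(4.85/√13.59)) = 2(1 − Φ(1.3156)) ≈ 0.1883

By the reflection principle for standard BM, P(τ_b ≤ t) = 2 · P(B_t ≥ b). Since B_t ~ N(0, t), P(B_t ≥ 4.85) = 1 − Φ(4.85/√t) = 1 − Φ(4.85/√13.59) = 1 − Φ(1.3156) ≈ 0.09415. Doubling: P(τ_{4.85} ≤ 13.59) ≈ 2 · 0.09415 = 0.18830 ≈ 0.1883.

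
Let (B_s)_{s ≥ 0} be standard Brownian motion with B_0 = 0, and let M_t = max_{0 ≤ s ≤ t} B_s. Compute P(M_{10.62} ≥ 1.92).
P(M_{10.62} ≥ 1.92) = 2·P(B_{10.62} ≥ 1.92) = 2(1 − Φ(1.92/√10.62)) ≈ 0.5557

By the reflection principle for Brownian motion, P(M_t ≥ a) = 2 · P(B_t ≥ a) for a ≥ 0. Since B_t ~ N(0, t), P(B_t ≥ 1.92) = 1 − Φ(1.92/√t) = 1 − Φ(1.92/√10.62) = 1 − Φ(0.5892). So
  P(M_{10.62} ≥ 1.92) = 2(1 − Φ(0.5892)) ≈ 0.5557.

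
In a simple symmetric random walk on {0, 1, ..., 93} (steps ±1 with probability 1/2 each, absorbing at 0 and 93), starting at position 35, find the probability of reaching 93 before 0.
P(hit 93 before 0) = 35/93

Let u_k = P(hit 93 before 0 | start at k). Then u_0 = 0, u_93 = 1, and u_k = u_{k-1}/2 + u_{k+1}/2 for 1 ≤ k ≤ 92. This harmonic recurrence is solved by u_k = k/93, giving u_35 = 35/93.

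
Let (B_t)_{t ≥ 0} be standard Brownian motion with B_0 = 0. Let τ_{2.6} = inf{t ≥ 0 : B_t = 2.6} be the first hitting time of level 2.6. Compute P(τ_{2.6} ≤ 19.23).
P(τ_{2.6} ≤ 19.23) = 2(1 − Φ(2.6/√19.23)) = 2(1 − Φ(0.5929)) ≈ 0.5532

By the reflection principle for standard BM, P(τ_b ≤ t) = 2 · P(B_t ≥ b). Since B_t ~ N(0, t), P(B_t ≥ 2.6) = 1 − Φ(2.6/√t) = 1 − Φ(2.6/√19.23) = 1 − Φ(0.5929) ≈ 0.27662. Doubling: P(τ_{2.6} ≤ 19.23) ≈ 2 · 0.27662 = 0.55324 ≈ 0.5532.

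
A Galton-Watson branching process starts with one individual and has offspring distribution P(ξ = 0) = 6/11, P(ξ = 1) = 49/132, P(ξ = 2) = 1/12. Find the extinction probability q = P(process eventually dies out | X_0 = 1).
q = 1

Mean offspring μ = 0·6/11 + 1·49/132 + 2·1/12 = 71/132 ≤ 1. For μ ≤ 1 with offspring not concentrated at 1, the Galton-Watson process goes extinct almost surely, so q = 1.
(Algebraic check: The pgf is f(s) = 6/11 + 49/132·s + 1/12·s². The extinction probability q is the smallest fixed point of f in [0, 1]. Setting s = f(s):
  1/12·s² + (49/132 − 1)·s + 6/11 = 0
  1/12·s² − (6/11 + 1/12)·s + 6/11 = 0
which factors as (s − 1)·(1/12·s − 6/11) = 0, giving roots s = 1 and s = (6/11)/(1/12) = 72/11. Since 72/11 ≥ 1, the smallest root in [0, 1] is s = 1.)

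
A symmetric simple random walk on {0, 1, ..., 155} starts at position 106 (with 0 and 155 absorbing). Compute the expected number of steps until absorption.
E[τ | X_0 = 106] = 5194

Let v_k = E[τ | X_0 = k]. Boundary: v_0 = v_155 = 0. Recurrence: v_k = 1 + (v_{k-1} + v_{k+1})/2 for 1 ≤ k ≤ 154. The particular solution to v_k − (v_{k-1} + v_{k+1})/2 = 1 is v_k = −k^2. Adding homogeneous solution A + B k and matching boundaries gives v_k = k (155 − k). Substituting k = 106: v_106 = 106 · 49 = 5194.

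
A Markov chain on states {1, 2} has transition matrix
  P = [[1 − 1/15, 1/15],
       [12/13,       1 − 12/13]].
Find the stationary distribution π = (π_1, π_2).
π_1 = 180/193, π_2 = 13/193

Solve πP = π with π_1 + π_2 = 1. From πP = π: π_1 · (1 − 1/15) + π_2 · 12/13 = π_1 ⇒ π_2 · 12/13 = π_1 · 1/15 ⇒ π_2/π_1 = (1/15)/(12/13) = 13/180. Together with π_1 + π_2 = 1:
  π_1 = (12/13)/(1/15 + 12/13) = (12/13)/(193/195) = 180/193,
  π_2 = (1/15)/(1/15 + 12/13) = (1/15)/(193/195) = 13/193.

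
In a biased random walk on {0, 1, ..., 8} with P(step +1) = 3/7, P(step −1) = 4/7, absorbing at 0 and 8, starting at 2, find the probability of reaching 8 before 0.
P(hit 8 before 0) = (1 − (4/3)^2) / (1 − (4/3)^8) = 729/8425

Let u_k denote P(reach 8 before 0 | start at k). Boundary: u_0 = 0, u_8 = 1. Recurrence: u_k = 3/7·u_{k+1} + 4/7·u_{k-1} for 1 ≤ k ≤ 7. Try u_k = A + B·r^k with r = q/p = (4/7)/(3/7) = 4/3. Substitution satisfies the recurrence; boundary conditions give:
  u_k = (1 − r^k) / (1 − r^N) = (1 − (4/3)^2) / (1 − (4/3)^8) = 729/8425.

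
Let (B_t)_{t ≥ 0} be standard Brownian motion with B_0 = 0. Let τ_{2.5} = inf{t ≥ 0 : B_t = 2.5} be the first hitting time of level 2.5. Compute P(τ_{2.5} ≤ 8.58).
P(τ_{2.5} ≤ 8.58) = 2(1 − Φ(2.5/√8.58)) = 2(1 − Φ(0.8535)) ≈ 0.3934

By the reflection principle for standard BM, P(τ_b ≤ t) = 2 · P(B_t ≥ b). Since B_t ~ N(0, t), P(B_t ≥ 2.5) = 1 − Φ(2.5/√t) = 1 − Φ(2.5/√8.58) = 1 − Φ(0.8535) ≈ 0.19669. Doubling: P(τ_{2.5} ≤ 8.58) ≈ 2 · 0.19669 = 0.39338 ≈ 0.3934.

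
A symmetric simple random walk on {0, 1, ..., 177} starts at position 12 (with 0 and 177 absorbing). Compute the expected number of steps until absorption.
E[τ | X_0 = 12] = 1980

Let v_k = E[τ | X_0 = k]. Boundary: v_0 = v_177 = 0. Recurrence: v_k = 1 + (v_{k-1} + v_{k+1})/2 for 1 ≤ k ≤ 176. The particular solution to v_k − (v_{k-1} + v_{k+1})/2 = 1 is v_k = −k^2. Adding homogeneous solution A + B k and matching boundaries gives v_k = k (177 − k). Substituting k = 12: v_12 = 12 · 165 = 1980.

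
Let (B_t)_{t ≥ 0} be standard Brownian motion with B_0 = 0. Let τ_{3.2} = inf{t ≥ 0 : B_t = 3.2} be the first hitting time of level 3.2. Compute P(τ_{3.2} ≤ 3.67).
P(τ_{3.2} ≤ 3.67) = 2(1 − Φ(3.2/√3.67)) = 2(1 − Φ(1.6704)) ≈ 0.0948

By the reflection principle for standard BM, P(τ_b ≤ t) = 2 · P(B_t ≥ b). Since B_t ~ N(0, t), P(B_t ≥ 3.2) = 1 − Φ(3.2/√t) = 1 − Φ(3.2/√3.67) = 1 − Φ(1.6704) ≈ 0.04742. Doubling: P(τ_{3.2} ≤ 3.67) ≈ 2 · 0.04742 = 0.09484 ≈ 0.0948.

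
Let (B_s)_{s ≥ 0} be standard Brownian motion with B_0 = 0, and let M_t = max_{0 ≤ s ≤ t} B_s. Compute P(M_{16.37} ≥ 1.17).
P(M_{16.37} ≥ 1.17) = 2·P(B_{16.37} ≥ 1.17) = 2(1 − Φ(1.17/√16.37)) ≈ 0.7724

By the reflection principle for Brownian motion, P(M_t ≥ a) = 2 · P(B_t ≥ a) for a ≥ 0. Since B_t ~ N(0, t), P(B_t ≥ 1.17) = 1 − Φ(1.17/√t) = 1 − Φ(1.17/√16.37) = 1 − Φ(0.2892). So
  P(M_{16.37} ≥ 1.17) = 2(1 − Φ(0.2892)) ≈ 0.7724.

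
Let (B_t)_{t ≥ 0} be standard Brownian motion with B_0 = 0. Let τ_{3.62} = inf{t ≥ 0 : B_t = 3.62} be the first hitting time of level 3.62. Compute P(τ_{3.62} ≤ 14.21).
P(τ_{3.62} ≤ 14.21) = 2(1 − Φ(3.62/√14.21)) = 2(1 − Φ(0.9603)) ≈ 0.3369

By the reflection principle for standard BM, P(τ_b ≤ t) = 2 · P(B_t ≥ b). Since B_t ~ N(0, t), P(B_t ≥ 3.62) = 1 − Φ(3.62/√t) = 1 − Φ(3.62/√14.21) = 1 − Φ(0.9603) ≈ 0.16845. Doubling: P(τ_{3.62} ≤ 14.21) ≈ 2 · 0.16845 = 0.33690 ≈ 0.3369.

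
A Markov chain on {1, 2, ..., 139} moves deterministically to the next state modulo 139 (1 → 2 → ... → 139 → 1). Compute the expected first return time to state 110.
E[T_110 | X_0 = 110] = 139

The chain cycles deterministically, so starting at state 110 it returns in exactly 139 steps. Equivalently, the stationary distribution is uniform π_j = 1/139 for every state j, so by Kac's formula E[T_110] = 1/π_110 = 139.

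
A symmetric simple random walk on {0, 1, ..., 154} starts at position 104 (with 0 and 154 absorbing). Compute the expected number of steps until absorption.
E[τ | X_0 = 104] = 5200

Let v_k = E[τ | X_0 = k]. Boundary: v_0 = v_154 = 0. Recurrence: v_k = 1 + (v_{k-1} + v_{k+1})/2 for 1 ≤ k ≤ 153. The particular solution to v_k − (v_{k-1} + v_{k+1})/2 = 1 is v_k = −k^2. Adding homogeneous solution A + B k and matching boundaries gives v_k = k (154 − k). Substituting k = 104: v_104 = 104 · 50 = 5200.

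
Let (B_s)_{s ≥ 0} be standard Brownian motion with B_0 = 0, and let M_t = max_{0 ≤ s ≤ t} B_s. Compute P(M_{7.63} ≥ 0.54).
P(M_{7.63} ≥ 0.54) = 2·P(B_{7.63} ≥ 0.54) = 2(1 − Φ(0.54/√7.63)) ≈ 0.8450

By the reflection principle for Brownian motion, P(M_t ≥ a) = 2 · P(B_t ≥ a) for a ≥ 0. Since B_t ~ N(0, t), P(B_t ≥ 0.54) = 1 − Φ(0.54/√t) = 1 − Φ(0.54/√7.63) = 1 − Φ(0.1955). So
  P(M_{7.63} ≥ 0.54) = 2(1 − Φ(0.1955)) ≈ 0.8450.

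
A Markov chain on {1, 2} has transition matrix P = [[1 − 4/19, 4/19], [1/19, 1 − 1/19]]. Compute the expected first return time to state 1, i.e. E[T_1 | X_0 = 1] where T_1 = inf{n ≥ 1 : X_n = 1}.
E[T_1 | X_0 = 1] = 1/π_1 = 5

For an irreducible recurrent Markov chain with stationary distribution π, E[T_i | X_0 = i] = 1/π_i (Kac's formula). Here π_1 = (1/19)/(4/19 + 1/19) = (1/19)/(5/19) = 1/5, so E[T_1 | X_0 = 1] = 1/π_1 = (4/19 + 1/19)/(1/19) = (5/19)/(1/19) = 5.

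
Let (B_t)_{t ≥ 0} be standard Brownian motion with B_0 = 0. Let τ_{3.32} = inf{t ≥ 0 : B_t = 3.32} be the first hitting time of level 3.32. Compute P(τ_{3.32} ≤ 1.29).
P(τ_{3.32} ≤ 1.29) = 2(1 − Φ(3.32/√1.29)) = 2(1 − Φ(2.9231)) ≈ 0.0035

By the reflection principle for standard BM, P(τ_b ≤ t) = 2 · P(B_t ≥ b). Since B_t ~ N(0, t), P(B_t ≥ 3.32) = 1 − Φ(3.32/√t) = 1 − Φ(3.32/√1.29) = 1 − Φ(2.9231) ≈ 0.00173. Doubling: P(τ_{3.32} ≤ 1.29) ≈ 2 · 0.00173 = 0.00346 ≈ 0.0035.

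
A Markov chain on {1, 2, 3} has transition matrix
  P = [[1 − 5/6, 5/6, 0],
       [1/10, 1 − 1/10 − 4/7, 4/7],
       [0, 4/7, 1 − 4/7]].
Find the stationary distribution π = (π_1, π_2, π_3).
π = (3/53, 25/53, 25/53)

This is a birth-death chain on three states, which satisfies detailed balance: π_1 · P_{12} = π_2 · P_{21} and π_2 · P_{23} = π_3 · P_{32}.
From π_1 · 5/6 = π_2 · 1/10: π_2/π_1 = (5/6)/(1/10) = 25/3.
From π_2 · 4/7 = π_3 · 4/7: π_3/π_2 = (4/7)/(4/7) = 1.
Take π_1 proportional to 1; then unnormalized π = (1, 25/3, 25/3). Normalize by dividing by the sum 53/3:
  π = (3/53, 25/53, 25/53).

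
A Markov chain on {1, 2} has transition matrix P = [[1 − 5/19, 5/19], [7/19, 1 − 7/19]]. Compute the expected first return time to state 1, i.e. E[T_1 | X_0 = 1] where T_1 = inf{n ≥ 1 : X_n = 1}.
E[T_1 | X_0 = 1] = 1/π_1 = 12/7

For an irreducible recurrent Markov chain with stationary distribution π, E[T_i | X_0 = i] = 1/π_i (Kac's formula). Here π_1 = (7/19)/(5/19 + 7/19) = (7/19)/(12/19) = 7/12, so E[T_1 | X_0 = 1] = 1/π_1 = (5/19 + 7/19)/(7/19) = (12/19)/(7/19) = 12/7.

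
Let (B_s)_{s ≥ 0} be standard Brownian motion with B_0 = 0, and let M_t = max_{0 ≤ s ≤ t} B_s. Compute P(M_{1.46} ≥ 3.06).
P(M_{1.46} ≥ 3.06) = 2·P(B_{1.46} ≥ 3.06) = 2(1 − Φ(3.06/√1.46)) ≈ 0.0113

By the reflection principle for Brownian motion, P(M_t ≥ a) = 2 · P(B_t ≥ a) for a ≥ 0. Since B_t ~ N(0, t), P(B_t ≥ 3.06) = 1 − Φ(3.06/√t) = 1 − Φ(3.06/√1.46) = 1 − Φ(2.5325). So
  P(M_{1.46} ≥ 3.06) = 2(1 − Φ(2.5325)) ≈ 0.0113.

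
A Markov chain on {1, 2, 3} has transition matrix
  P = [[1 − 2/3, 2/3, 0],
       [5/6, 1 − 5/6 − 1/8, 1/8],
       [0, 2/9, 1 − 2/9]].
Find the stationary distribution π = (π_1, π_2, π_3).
π = (4/9, 16/45, 1/5)

This is a birth-death chain on three states, which satisfies detailed balance: π_1 · P_{12} = π_2 · P_{21} and π_2 · P_{23} = π_3 · P_{32}.
From π_1 · 2/3 = π_2 · 5/6: π_2/π_1 = (2/3)/(5/6) = 4/5.
From π_2 · 1/8 = π_3 · 2/9: π_3/π_2 = (1/8)/(2/9) = 9/16.
Take π_1 proportional to 1; then unnormalized π = (1, 4/5, 9/20). Normalize by dividing by the sum 9/4:
  π = (4/9, 16/45, 1/5).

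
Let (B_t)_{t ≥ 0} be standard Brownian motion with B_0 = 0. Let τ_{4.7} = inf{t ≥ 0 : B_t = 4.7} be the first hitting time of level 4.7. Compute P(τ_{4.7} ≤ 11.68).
P(τ_{4.7} ≤ 11.68) = 2(1 − Φ(4.7/√11.68)) = 2(1 − Φ(1.3752)) ≈ 0.1691

By the reflection principle for standard BM, P(τ_b ≤ t) = 2 · P(B_t ≥ b). Since B_t ~ N(0, t), P(B_t ≥ 4.7) = 1 − Φ(4.7/√t) = 1 − Φ(4.7/√11.68) = 1 − Φ(1.3752) ≈ 0.08453. Doubling: P(τ_{4.7} ≤ 11.68) ≈ 2 · 0.08453 = 0.16906 ≈ 0.1691.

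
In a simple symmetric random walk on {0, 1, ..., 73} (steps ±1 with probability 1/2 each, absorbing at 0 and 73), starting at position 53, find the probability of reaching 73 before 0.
P(hit 73 before 0) = 53/73

Let u_k = P(hit 73 before 0 | start at k). Then u_0 = 0, u_73 = 1, and u_k = u_{k-1}/2 + u_{k+1}/2 for 1 ≤ k ≤ 72. This harmonic recurrence is solved by u_k = k/73, giving u_53 = 53/73.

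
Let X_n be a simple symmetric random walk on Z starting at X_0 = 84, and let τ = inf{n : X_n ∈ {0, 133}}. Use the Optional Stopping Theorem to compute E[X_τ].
E[X_τ] = 84

X_n is a martingale and τ is a bounded-mean stopping time (indeed τ is finite a.s. with bounded expectation since the walk is in a bounded region). By the OST, E[X_τ] = E[X_0] = 84. Equivalently: E[X_τ] = 133 · P(hit 133 first) + 0 · P(hit 0 first) = 133 · (84/133) = 84.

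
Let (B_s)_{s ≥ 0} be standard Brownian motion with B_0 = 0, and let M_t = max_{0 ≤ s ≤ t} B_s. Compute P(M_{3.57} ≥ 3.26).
P(M_{3.57} ≥ 3.26) = 2·P(B_{3.57} ≥ 3.26) = 2(1 − Φ(3.26/√3.57)) ≈ 0.0845

By the reflection principle for Brownian motion, P(M_t ≥ a) = 2 · P(B_t ≥ a) for a ≥ 0. Since B_t ~ N(0, t), P(B_t ≥ 3.26) = 1 − Φ(3.26/√t) = 1 − Φ(3.26/√3.57) = 1 − Φ(1.7254). So
  P(M_{3.57} ≥ 3.26) = 2(1 − Φ(1.7254)) ≈ 0.0845.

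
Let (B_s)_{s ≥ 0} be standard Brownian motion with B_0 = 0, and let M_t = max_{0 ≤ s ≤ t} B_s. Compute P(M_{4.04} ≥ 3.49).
P(M_{4.04} ≥ 3.49) = 2·P(B_{4.04} ≥ 3.49) = 2(1 − Φ(3.49/√4.04)) ≈ 0.0825

By the reflection principle for Brownian motion, P(M_t ≥ a) = 2 · P(B_t ≥ a) for a ≥ 0. Since B_t ~ N(0, t), P(B_t ≥ 3.49) = 1 − Φ(3.49/√t) = 1 − Φ(3.49/√4.04) = 1 − Φ(1.7363). So
  P(M_{4.04} ≥ 3.49) = 2(1 − Φ(1.7363)) ≈ 0.0825.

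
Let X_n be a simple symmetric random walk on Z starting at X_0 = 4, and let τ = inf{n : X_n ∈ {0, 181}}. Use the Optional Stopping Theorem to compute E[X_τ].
E[X_τ] = 4

X_n is a martingale and τ is a bounded-mean stopping time (indeed τ is finite a.s. with bounded expectation since the walk is in a bounded region). By the OST, E[X_τ] = E[X_0] = 4. Equivalently: E[X_τ] = 181 · P(hit 181 first) + 0 · P(hit 0 first) = 181 · (4/181) = 4.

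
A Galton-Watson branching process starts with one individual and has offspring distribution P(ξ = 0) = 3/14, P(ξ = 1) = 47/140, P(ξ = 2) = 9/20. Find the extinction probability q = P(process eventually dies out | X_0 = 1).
q = 10/21

The pgf is f(s) = 3/14 + 47/140·s + 9/20·s². The extinction probability q is the smallest fixed point of f in [0, 1]. Setting s = f(s):
  9/20·s² + (47/140 − 1)·s + 3/14 = 0
  9/20·s² − (3/14 + 9/20)·s + 3/14 = 0
which factors as (s − 1)·(9/20·s − 3/14) = 0, giving roots s = 1 and s = (3/14)/(9/20) = 10/21.
Mean offspring μ = 47/140 + 2·9/20 = 173/140 > 1 (supercritical), so q < 1. The extinction probability is the smaller root: q = (3/14)/(9/20) = 10/21.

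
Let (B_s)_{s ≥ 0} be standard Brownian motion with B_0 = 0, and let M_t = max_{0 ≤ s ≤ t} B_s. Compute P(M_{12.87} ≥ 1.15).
P(M_{12.87} ≥ 1.15) = 2·P(B_{12.87} ≥ 1.15) = 2(1 − Φ(1.15/√12.87)) ≈ 0.7485

By the reflection principle for Brownian motion, P(M_t ≥ a) = 2 · P(B_t ≥ a) for a ≥ 0. Since B_t ~ N(0, t), P(B_t ≥ 1.15) = 1 − Φ(1.15/√t) = 1 − Φ(1.15/√12.87) = 1 − Φ(0.3206). So
  P(M_{12.87} ≥ 1.15) = 2(1 − Φ(0.3206)) ≈ 0.7485.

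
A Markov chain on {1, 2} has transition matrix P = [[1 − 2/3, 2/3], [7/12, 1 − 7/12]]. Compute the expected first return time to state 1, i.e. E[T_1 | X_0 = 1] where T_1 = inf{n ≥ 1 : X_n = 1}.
E[T_1 | X_0 = 1] = 1/π_1 = 15/7

For an irreducible recurrent Markov chain with stationary distribution π, E[T_i | X_0 = i] = 1/π_i (Kac's formula). Here π_1 = (7/12)/(2/3 + 7/12) = (7/12)/(5/4) = 7/15, so E[T_1 | X_0 = 1] = 1/π_1 = (2/3 + 7/12)/(7/12) = (5/4)/(7/12) = 15/7.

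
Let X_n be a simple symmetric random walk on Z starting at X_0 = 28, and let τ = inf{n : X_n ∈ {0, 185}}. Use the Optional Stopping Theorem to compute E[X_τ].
E[X_τ] = 28

X_n is a martingale and τ is a bounded-mean stopping time (indeed τ is finite a.s. with bounded expectation since the walk is in a bounded region). By the OST, E[X_τ] = E[X_0] = 28. Equivalently: E[X_τ] = 185 · P(hit 185 first) + 0 · P(hit 0 first) = 185 · (28/185) = 28.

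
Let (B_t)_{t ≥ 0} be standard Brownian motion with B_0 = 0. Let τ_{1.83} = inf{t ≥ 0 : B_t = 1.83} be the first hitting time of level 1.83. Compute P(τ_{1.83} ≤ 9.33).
P(τ_{1.83} ≤ 9.33) = 2(1 − Φ(1.83/√9.33)) = 2(1 − Φ(0.5991)) ≈ 0.5491

By the reflection principle for standard BM, P(τ_b ≤ t) = 2 · P(B_t ≥ b). Since B_t ~ N(0, t), P(B_t ≥ 1.83) = 1 − Φ(1.83/√t) = 1 − Φ(1.83/√9.33) = 1 − Φ(0.5991) ≈ 0.27455. Doubling: P(τ_{1.83} ≤ 9.33) ≈ 2 · 0.27455 = 0.54910 ≈ 0.5491.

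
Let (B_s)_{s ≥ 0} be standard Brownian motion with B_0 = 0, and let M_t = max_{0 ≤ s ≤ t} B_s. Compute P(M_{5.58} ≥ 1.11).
P(M_{5.58} ≥ 1.11) = 2·P(B_{5.58} ≥ 1.11) = 2(1 − Φ(1.11/√5.58)) ≈ 0.6384

By the reflection principle for Brownian motion, P(M_t ≥ a) = 2 · P(B_t ≥ a) for a ≥ 0. Since B_t ~ N(0, t), P(B_t ≥ 1.11) = 1 − Φ(1.11/√t) = 1 − Φ(1.11/√5.58) = 1 − Φ(0.4699). So
  P(M_{5.58} ≥ 1.11) = 2(1 − Φ(0.4699)) ≈ 0.6384.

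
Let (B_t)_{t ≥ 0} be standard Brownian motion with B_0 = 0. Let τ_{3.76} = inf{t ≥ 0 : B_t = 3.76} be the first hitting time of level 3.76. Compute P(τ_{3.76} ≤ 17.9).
P(τ_{3.76} ≤ 17.9) = 2(1 − Φ(3.76/√17.9)) = 2(1 − Φ(0.8887)) ≈ 0.3742

By the reflection principle for standard BM, P(τ_b ≤ t) = 2 · P(B_t ≥ b). Since B_t ~ N(0, t), P(B_t ≥ 3.76) = 1 − Φ(3.76/√t) = 1 − Φ(3.76/√17.9) = 1 − Φ(0.8887) ≈ 0.18708. Doubling: P(τ_{3.76} ≤ 17.9) ≈ 2 · 0.18708 = 0.37416 ≈ 0.3742.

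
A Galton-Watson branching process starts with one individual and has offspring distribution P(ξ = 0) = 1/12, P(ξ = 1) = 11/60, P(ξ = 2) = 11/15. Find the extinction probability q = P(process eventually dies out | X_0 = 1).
q = 5/44

The pgf is f(s) = 1/12 + 11/60·s + 11/15·s². The extinction probability q is the smallest fixed point of f in [0, 1]. Setting s = f(s):
  11/15·s² + (11/60 − 1)·s + 1/12 = 0
  11/15·s² − (1/12 + 11/15)·s + 1/12 = 0
which factors as (s − 1)·(11/15·s − 1/12) = 0, giving roots s = 1 and s = (1/12)/(11/15) = 5/44.
Mean offspring μ = 11/60 + 2·11/15 = 33/20 > 1 (supercritical), so q < 1. The extinction probability is the smaller root: q = (1/12)/(11/15) = 5/44.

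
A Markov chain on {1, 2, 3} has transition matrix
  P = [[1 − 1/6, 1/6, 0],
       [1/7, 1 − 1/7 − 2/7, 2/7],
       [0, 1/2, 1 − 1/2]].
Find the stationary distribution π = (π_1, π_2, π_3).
π = (6/17, 7/17, 4/17)

This is a birth-death chain on three states, which satisfies detailed balance: π_1 · P_{12} = π_2 · P_{21} and π_2 · P_{23} = π_3 · P_{32}.
From π_1 · 1/6 = π_2 · 1/7: π_2/π_1 = (1/6)/(1/7) = 7/6.
From π_2 · 2/7 = π_3 · 1/2: π_3/π_2 = (2/7)/(1/2) = 4/7.
Take π_1 proportional to 1; then unnormalized π = (1, 7/6, 2/3). Normalize by dividing by the sum 17/6:
  π = (6/17, 7/17, 4/17).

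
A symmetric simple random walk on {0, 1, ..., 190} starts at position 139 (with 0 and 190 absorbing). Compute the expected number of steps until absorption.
E[τ | X_0 = 139] = 7089

Let v_k = E[τ | X_0 = k]. Boundary: v_0 = v_190 = 0. Recurrence: v_k = 1 + (v_{k-1} + v_{k+1})/2 for 1 ≤ k ≤ 189. The particular solution to v_k − (v_{k-1} + v_{k+1})/2 = 1 is v_k = −k^2. Adding homogeneous solution A + B k and matching boundaries gives v_k = k (190 − k). Substituting k = 139: v_139 = 139 · 51 = 7089.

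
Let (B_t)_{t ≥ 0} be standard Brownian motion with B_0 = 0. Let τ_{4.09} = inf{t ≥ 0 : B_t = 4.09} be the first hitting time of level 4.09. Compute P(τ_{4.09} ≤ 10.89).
P(τ_{4.09} ≤ 10.89) = 2(1 − Φ(4.09/√10.89)) = 2(1 − Φ(1.2394)) ≈ 0.2152

By the reflection principle for standard BM, P(τ_b ≤ t) = 2 · P(B_t ≥ b). Since B_t ~ N(0, t), P(B_t ≥ 4.09) = 1 − Φ(4.09/√t) = 1 − Φ(4.09/√10.89) = 1 − Φ(1.2394) ≈ 0.10760. Doubling: P(τ_{4.09} ≤ 10.89) ≈ 2 · 0.10760 = 0.21520 ≈ 0.2152.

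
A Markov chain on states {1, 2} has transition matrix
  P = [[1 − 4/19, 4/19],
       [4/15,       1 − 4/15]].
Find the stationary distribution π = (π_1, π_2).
π_1 = 19/34, π_2 = 15/34

Solve πP = π with π_1 + π_2 = 1. From πP = π: π_1 · (1 − 4/19) + π_2 · 4/15 = π_1 ⇒ π_2 · 4/15 = π_1 · 4/19 ⇒ π_2/π_1 = (4/19)/(4/15) = 15/19. Together with π_1 + π_2 = 1:
  π_1 = (4/15)/(4/19 + 4/15) = (4/15)/(136/285) = 19/34,
  π_2 = (4/19)/(4/19 + 4/15) = (4/19)/(136/285) = 15/34.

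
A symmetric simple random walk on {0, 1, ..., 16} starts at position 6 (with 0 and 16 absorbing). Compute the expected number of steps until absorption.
E[τ | X_0 = 6] = 60

Let v_k = E[τ | X_0 = k]. Boundary: v_0 = v_16 = 0. Recurrence: v_k = 1 + (v_{k-1} + v_{k+1})/2 for 1 ≤ k ≤ 15. The particular solution to v_k − (v_{k-1} + v_{k+1})/2 = 1 is v_k = −k^2. Adding homogeneous solution A + B k and matching boundaries gives v_k = k (16 − k). Substituting k = 6: v_6 = 6 · 10 = 60.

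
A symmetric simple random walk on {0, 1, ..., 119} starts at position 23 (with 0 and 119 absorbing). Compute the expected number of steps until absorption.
E[τ | X_0 = 23] = 2208

Let v_k = E[τ | X_0 = k]. Boundary: v_0 = v_119 = 0. Recurrence: v_k = 1 + (v_{k-1} + v_{k+1})/2 for 1 ≤ k ≤ 118. The particular solution to v_k − (v_{k-1} + v_{k+1})/2 = 1 is v_k = −k^2. Adding homogeneous solution A + B k and matching boundaries gives v_k = k (119 − k). Substituting k = 23: v_23 = 23 · 96 = 2208.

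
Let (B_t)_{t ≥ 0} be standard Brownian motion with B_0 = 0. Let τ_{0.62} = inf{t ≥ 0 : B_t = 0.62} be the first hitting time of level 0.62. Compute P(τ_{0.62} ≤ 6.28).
P(τ_{0.62} ≤ 6.28) = 2(1 − Φ(0.62/√6.28)) = 2(1 − Φ(0.2474)) ≈ 0.8046

By the reflection principle for standard BM, P(τ_b ≤ t) = 2 · P(B_t ≥ b). Since B_t ~ N(0, t), P(B_t ≥ 0.62) = 1 − Φ(0.62/√t) = 1 − Φ(0.62/√6.28) = 1 − Φ(0.2474) ≈ 0.40230. Doubling: P(τ_{0.62} ≤ 6.28) ≈ 2 · 0.40230 = 0.80460 ≈ 0.8046.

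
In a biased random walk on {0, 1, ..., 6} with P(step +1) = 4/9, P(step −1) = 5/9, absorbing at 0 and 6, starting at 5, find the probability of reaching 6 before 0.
P(hit 6 before 0) = (1 − (5/4)^5) / (1 − (5/4)^6) = 8404/11529

Let u_k denote P(reach 6 before 0 | start at k). Boundary: u_0 = 0, u_6 = 1. Recurrence: u_k = 4/9·u_{k+1} + 5/9·u_{k-1} for 1 ≤ k ≤ 5. Try u_k = A + B·r^k with r = q/p = (5/9)/(4/9) = 5/4. Substitution satisfies the recurrence; boundary conditions give:
  u_k = (1 − r^k) / (1 − r^N) = (1 − (5/4)^5) / (1 − (5/4)^6) = 8404/11529.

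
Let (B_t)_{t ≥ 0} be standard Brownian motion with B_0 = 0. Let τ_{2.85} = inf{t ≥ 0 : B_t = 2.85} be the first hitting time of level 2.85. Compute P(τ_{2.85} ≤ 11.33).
P(τ_{2.85} ≤ 11.33) = 2(1 − Φ(2.85/√11.33)) = 2(1 − Φ(0.8467)) ≈ 0.3972

By the reflection principle for standard BM, P(τ_b ≤ t) = 2 · P(B_t ≥ b). Since B_t ~ N(0, t), P(B_t ≥ 2.85) = 1 − Φ(2.85/√t) = 1 − Φ(2.85/√11.33) = 1 − Φ(0.8467) ≈ 0.19858. Doubling: P(τ_{2.85} ≤ 11.33) ≈ 2 · 0.19858 = 0.39716 ≈ 0.3972.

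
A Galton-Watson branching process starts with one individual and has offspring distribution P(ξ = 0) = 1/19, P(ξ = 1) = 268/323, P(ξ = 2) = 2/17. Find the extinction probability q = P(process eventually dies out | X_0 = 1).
q = 17/38

The pgf is f(s) = 1/19 + 268/323·s + 2/17·s². The extinction probability q is the smallest fixed point of f in [0, 1]. Setting s = f(s):
  2/17·s² + (268/323 − 1)·s + 1/19 = 0
  2/17·s² − (1/19 + 2/17)·s + 1/19 = 0
which factors as (s − 1)·(2/17·s − 1/19) = 0, giving roots s = 1 and s = (1/19)/(2/17) = 17/38.
Mean offspring μ = 268/323 + 2·2/17 = 344/323 > 1 (supercritical), so q < 1. The extinction probability is the smaller root: q = (1/19)/(2/17) = 17/38.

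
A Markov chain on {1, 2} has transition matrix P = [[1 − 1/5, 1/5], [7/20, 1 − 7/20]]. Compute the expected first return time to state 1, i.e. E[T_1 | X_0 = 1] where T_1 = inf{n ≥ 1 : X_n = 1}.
E[T_1 | X_0 = 1] = 1/π_1 = 11/7

For an irreducible recurrent Markov chain with stationary distribution π, E[T_i | X_0 = i] = 1/π_i (Kac's formula). Here π_1 = (7/20)/(1/5 + 7/20) = (7/20)/(11/20) = 7/11, so E[T_1 | X_0 = 1] = 1/π_1 = (1/5 + 7/20)/(7/20) = (11/20)/(7/20) = 11/7.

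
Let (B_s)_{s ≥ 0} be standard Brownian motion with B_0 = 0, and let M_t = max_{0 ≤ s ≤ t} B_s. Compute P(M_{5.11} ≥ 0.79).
P(M_{5.11} ≥ 0.79) = 2·P(B_{5.11} ≥ 0.79) = 2(1 − Φ(0.79/√5.11)) ≈ 0.7267

By the reflection principle for Brownian motion, P(M_t ≥ a) = 2 · P(B_t ≥ a) for a ≥ 0. Since B_t ~ N(0, t), P(B_t ≥ 0.79) = 1 − Φ(0.79/√t) = 1 − Φ(0.79/√5.11) = 1 − Φ(0.3495). So
  P(M_{5.11} ≥ 0.79) = 2(1 − Φ(0.3495)) ≈ 0.7267.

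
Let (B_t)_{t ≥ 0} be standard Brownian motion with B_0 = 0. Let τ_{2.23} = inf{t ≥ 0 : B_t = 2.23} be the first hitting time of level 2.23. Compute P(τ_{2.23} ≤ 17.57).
P(τ_{2.23} ≤ 17.57) = 2(1 − Φ(2.23/√17.57)) = 2(1 − Φ(0.5320)) ≈ 0.5947

By the reflection principle for standard BM, P(τ_b ≤ t) = 2 · P(B_t ≥ b). Since B_t ~ N(0, t), P(B_t ≥ 2.23) = 1 − Φ(2.23/√t) = 1 − Φ(2.23/√17.57) = 1 − Φ(0.5320) ≈ 0.29736. Doubling: P(τ_{2.23} ≤ 17.57) ≈ 2 · 0.29736 = 0.59472 ≈ 0.5947.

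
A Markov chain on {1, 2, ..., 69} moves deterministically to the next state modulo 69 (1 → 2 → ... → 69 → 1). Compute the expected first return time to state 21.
E[T_21 | X_0 = 21] = 69

The chain cycles deterministically, so starting at state 21 it returns in exactly 69 steps. Equivalently, the stationary distribution is uniform π_j = 1/69 for every state j, so by Kac's formula E[T_21] = 1/π_21 = 69.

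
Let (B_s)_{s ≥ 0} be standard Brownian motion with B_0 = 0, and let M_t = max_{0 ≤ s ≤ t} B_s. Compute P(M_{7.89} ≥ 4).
P(M_{7.89} ≥ 4) = 2·P(B_{7.89} ≥ 4) = 2(1 − Φ(4/√7.89)) ≈ 0.1544

By the reflection principle for Brownian motion, P(M_t ≥ a) = 2 · P(B_t ≥ a) for a ≥ 0. Since B_t ~ N(0, t), P(B_t ≥ 4) = 1 − Φ(4/√t) = 1 − Φ(4/√7.89) = 1 − Φ(1.4240). So
  P(M_{7.89} ≥ 4) = 2(1 − Φ(1.4240)) ≈ 0.1544.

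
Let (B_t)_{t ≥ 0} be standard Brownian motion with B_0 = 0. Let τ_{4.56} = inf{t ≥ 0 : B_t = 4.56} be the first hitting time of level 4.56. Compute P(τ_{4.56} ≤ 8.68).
P(τ_{4.56} ≤ 8.68) = 2(1 − Φ(4.56/√8.68)) = 2(1 − Φ(1.5478)) ≈ 0.1217

By the reflection principle for standard BM, P(τ_b ≤ t) = 2 · P(B_t ≥ b). Since B_t ~ N(0, t), P(B_t ≥ 4.56) = 1 − Φ(4.56/√t) = 1 − Φ(4.56/√8.68) = 1 − Φ(1.5478) ≈ 0.06084. Doubling: P(τ_{4.56} ≤ 8.68) ≈ 2 · 0.06084 = 0.12168 ≈ 0.1217.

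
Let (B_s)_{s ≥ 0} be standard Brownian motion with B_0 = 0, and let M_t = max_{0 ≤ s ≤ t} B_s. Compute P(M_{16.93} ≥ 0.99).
P(M_{16.93} ≥ 0.99) = 2·P(B_{16.93} ≥ 0.99) = 2(1 − Φ(0.99/√16.93)) ≈ 0.8099

By the reflection principle for Brownian motion, P(M_t ≥ a) = 2 · P(B_t ≥ a) for a ≥ 0. Since B_t ~ N(0, t), P(B_t ≥ 0.99) = 1 − Φ(0.99/√t) = 1 − Φ(0.99/√16.93) = 1 − Φ(0.2406). So
  P(M_{16.93} ≥ 0.99) = 2(1 − Φ(0.2406)) ≈ 0.8099.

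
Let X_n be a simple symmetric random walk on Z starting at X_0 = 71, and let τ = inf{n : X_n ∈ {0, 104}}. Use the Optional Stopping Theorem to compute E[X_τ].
E[X_τ] = 71

X_n is a martingale and τ is a bounded-mean stopping time (indeed τ is finite a.s. with bounded expectation since the walk is in a bounded region). By the OST, E[X_τ] = E[X_0] = 71. Equivalently: E[X_τ] = 104 · P(hit 104 first) + 0 · P(hit 0 first) = 104 · (71/104) = 71.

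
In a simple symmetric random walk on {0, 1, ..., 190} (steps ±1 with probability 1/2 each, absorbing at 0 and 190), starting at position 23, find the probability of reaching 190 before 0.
P(hit 190 before 0) = 23/190

Let u_k = P(hit 190 before 0 | start at k). Then u_0 = 0, u_190 = 1, and u_k = u_{k-1}/2 + u_{k+1}/2 for 1 ≤ k ≤ 189. This harmonic recurrence is solved by u_k = k/190, giving u_23 = 23/190.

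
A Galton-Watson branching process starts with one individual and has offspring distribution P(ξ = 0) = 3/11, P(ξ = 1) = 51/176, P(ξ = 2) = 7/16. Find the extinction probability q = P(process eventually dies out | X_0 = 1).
q = 48/77

The pgf is f(s) = 3/11 + 51/176·s + 7/16·s². The extinction probability q is the smallest fixed point of f in [0, 1]. Setting s = f(s):
  7/16·s² + (51/176 − 1)·s + 3/11 = 0
  7/16·s² − (3/11 + 7/16)·s + 3/11 = 0
which factors as (s − 1)·(7/16·s − 3/11) = 0, giving roots s = 1 and s = (3/11)/(7/16) = 48/77.
Mean offspring μ = 51/176 + 2·7/16 = 205/176 > 1 (supercritical), so q < 1. The extinction probability is the smaller root: q = (3/11)/(7/16) = 48/77.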